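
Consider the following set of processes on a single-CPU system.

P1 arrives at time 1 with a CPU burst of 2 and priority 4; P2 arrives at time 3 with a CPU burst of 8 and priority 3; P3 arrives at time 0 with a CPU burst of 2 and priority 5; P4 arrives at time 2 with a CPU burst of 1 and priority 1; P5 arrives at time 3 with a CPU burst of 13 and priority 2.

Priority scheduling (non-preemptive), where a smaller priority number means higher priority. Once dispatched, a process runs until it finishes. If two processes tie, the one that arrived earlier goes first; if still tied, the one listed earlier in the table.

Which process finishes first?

Gantt: | P3 0-2 | P4 2-3 | P5 3-16 | P2 16-24 | P1 24-26 |
Completion: P1=26  P2=24  P3=2  P4=3  P5=16
Finish order: P3 → P4 → P5 → P2 → P1

P3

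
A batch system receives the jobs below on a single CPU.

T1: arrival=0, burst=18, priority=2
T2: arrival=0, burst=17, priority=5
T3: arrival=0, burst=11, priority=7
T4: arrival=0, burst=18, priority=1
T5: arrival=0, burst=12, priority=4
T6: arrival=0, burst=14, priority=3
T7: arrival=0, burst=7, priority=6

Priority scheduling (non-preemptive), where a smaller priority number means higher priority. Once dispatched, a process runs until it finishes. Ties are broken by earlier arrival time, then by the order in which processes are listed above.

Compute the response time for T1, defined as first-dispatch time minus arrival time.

Schedule: | T4 0-18 | T1 18-36 | T6 36-50 | T5 50-62 | T2 62-79 | T7 79-86 | T3 86-97 |
Completion: T1=36  T2=79  T3=97  T4=18  T5=62  T6=50  T7=86
Turnaround (C−A): T1=36  T2=79  T3=97  T4=18  T5=62  T6=50  T7=86
Response(T1) = first start − arrival = 18 − 0 = 18

18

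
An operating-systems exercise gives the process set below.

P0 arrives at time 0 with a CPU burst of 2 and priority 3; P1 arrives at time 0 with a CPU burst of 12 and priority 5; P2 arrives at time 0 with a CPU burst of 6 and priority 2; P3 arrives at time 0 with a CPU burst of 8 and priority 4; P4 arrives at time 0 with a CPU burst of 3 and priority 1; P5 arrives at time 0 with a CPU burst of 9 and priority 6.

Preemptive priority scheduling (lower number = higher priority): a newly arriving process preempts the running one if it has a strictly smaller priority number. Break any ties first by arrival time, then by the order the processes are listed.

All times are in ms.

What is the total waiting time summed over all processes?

Gantt: | P4 0-3 | P2 3-9 | P0 9-11 | P3 11-19 | P1 19-31 | P5 31-40 |
Completion: P0=11  P1=31  P2=9  P3=19  P4=3  P5=40
Turnaround (C−A): P0=11  P1=31  P2=9  P3=19  P4=3  P5=40
Waiting = turnaround − burst: P0=9, P1=19, P2=3, P3=11, P4=0, P5=31
Total waiting = 9 + 19 + 3 + 11 + 0 + 31 = 73

73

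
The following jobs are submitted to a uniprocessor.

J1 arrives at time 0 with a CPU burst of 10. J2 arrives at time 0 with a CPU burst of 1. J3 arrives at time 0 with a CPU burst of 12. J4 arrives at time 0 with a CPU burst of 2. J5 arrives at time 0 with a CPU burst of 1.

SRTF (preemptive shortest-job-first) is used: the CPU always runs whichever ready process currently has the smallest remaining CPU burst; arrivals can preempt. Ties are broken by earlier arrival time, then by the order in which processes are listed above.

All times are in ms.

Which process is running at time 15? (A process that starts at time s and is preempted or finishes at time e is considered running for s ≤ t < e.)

Gantt: | J2 0-1 | J5 1-2 | J4 2-4 | J1 4-14 | J3 14-26 |
Completion: J1=14  J2=1  J3=26  J4=4  J5=2
Turnaround (C−A): J1=14  J2=1  J3=26  J4=4  J5=2

J3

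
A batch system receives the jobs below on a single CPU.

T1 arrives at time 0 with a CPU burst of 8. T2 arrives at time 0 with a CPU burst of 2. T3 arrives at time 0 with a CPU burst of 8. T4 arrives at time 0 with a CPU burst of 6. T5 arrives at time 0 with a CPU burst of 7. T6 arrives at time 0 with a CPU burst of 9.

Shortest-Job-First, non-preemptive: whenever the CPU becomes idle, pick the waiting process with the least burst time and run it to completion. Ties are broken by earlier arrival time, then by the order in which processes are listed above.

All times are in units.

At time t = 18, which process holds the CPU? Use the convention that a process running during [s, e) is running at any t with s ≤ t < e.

Timeline: | T2 0-2 | T4 2-8 | T5 8-15 | T1 15-23 | T3 23-31 | T6 31-40 |
Completion: T1=23  T2=2  T3=31  T4=8  T5=15  T6=40

T1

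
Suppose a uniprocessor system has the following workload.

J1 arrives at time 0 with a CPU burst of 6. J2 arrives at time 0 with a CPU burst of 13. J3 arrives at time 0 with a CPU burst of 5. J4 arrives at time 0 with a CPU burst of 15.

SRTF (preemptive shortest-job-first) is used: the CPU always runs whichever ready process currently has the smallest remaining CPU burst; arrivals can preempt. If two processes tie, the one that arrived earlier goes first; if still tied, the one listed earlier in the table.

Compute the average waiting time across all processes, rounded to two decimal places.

Schedule: | J3 0-5 | J1 5-11 | J2 11-24 | J4 24-39 |
Completion: J1=11  J2=24  J3=5  J4=39
Waiting times: J1=5, J2=11, J3=0, J4=24
Average waiting = (5+11+0+24) / 4 = 40/4 = 10.00

10.00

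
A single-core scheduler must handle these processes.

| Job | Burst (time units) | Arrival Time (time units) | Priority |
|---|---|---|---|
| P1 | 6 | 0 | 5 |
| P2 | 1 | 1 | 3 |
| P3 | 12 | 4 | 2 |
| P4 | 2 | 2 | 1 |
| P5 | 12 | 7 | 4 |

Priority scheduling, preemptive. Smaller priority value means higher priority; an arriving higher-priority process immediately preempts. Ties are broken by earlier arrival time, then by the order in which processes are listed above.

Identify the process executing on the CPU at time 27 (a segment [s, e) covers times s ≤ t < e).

Schedule: | P1 0-1 | P2 1-2 | P4 2-4 | P3 4-16 | P5 16-28 | P1 28-33 |
Completion: P1=33  P2=2  P3=16  P4=4  P5=28
Turnaround (C−A): P1=33  P2=1  P3=12  P4=2  P5=21

P5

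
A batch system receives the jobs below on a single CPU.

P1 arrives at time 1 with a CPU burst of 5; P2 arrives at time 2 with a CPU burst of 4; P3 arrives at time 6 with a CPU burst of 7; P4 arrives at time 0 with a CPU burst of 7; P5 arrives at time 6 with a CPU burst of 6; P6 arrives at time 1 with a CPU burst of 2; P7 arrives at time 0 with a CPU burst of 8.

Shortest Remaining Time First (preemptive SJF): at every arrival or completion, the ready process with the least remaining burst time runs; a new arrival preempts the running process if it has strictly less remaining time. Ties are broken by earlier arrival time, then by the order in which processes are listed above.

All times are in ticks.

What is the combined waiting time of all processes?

79

Timeline: | P4 0-1 | P6 1-3 | P2 3-7 | P1 7-12 | P4 12-18 | P5 18-24 | P3 24-31 | P7 31-39 |
Completion: P1=12  P2=7  P3=31  P4=18  P5=24  P6=3  P7=39
Waiting = turnaround − burst: P1=6, P2=1, P3=18, P4=11, P5=12, P6=0, P7=31
Total waiting = 6 + 1 + 18 + 11 + 12 + 0 + 31 = 79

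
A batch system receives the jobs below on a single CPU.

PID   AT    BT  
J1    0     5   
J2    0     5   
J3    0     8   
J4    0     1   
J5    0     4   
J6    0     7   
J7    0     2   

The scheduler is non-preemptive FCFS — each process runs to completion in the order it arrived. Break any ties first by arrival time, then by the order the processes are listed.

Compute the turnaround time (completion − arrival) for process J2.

10

Gantt: | J1 0-5 | J2 5-10 | J3 10-18 | J4 18-19 | J5 19-23 | J6 23-30 | J7 30-32 |
Completion: J1=5  J2=10  J3=18  J4=19  J5=23  J6=30  J7=32
Turnaround(J2) = completion − arrival = 10 − 0 = 10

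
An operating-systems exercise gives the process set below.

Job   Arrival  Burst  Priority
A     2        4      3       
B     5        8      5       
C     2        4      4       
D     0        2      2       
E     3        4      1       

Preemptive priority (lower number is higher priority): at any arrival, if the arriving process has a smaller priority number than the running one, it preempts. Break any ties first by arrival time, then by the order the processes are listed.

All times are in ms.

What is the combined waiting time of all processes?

21

Gantt: | D 0-2 | A 2-3 | E 3-7 | A 7-10 | C 10-14 | B 14-22 |
Completion: A=10  B=22  C=14  D=2  E=7
Turnaround (C−A): A=8  B=17  C=12  D=2  E=4
Waiting = turnaround − burst: A=4, B=9, C=8, D=0, E=0
Total waiting = 4 + 9 + 8 + 0 + 0 = 21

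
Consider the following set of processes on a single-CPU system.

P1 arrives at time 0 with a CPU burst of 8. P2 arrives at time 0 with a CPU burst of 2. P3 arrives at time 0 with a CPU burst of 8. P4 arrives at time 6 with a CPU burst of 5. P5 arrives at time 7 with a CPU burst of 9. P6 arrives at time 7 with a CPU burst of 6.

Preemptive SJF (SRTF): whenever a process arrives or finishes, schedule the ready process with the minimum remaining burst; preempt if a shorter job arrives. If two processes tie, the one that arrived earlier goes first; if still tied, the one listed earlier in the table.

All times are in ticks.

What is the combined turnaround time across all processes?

95

Gantt: | P2 0-2 | P1 2-10 | P4 10-15 | P6 15-21 | P3 21-29 | P5 29-38 |
Completion: P1=10  P2=2  P3=29  P4=15  P5=38  P6=21
Turnaround = completion − arrival: P1=10, P2=2, P3=29, P4=9, P5=31, P6=14
Total turnaround = 10 + 2 + 29 + 9 + 31 + 14 = 95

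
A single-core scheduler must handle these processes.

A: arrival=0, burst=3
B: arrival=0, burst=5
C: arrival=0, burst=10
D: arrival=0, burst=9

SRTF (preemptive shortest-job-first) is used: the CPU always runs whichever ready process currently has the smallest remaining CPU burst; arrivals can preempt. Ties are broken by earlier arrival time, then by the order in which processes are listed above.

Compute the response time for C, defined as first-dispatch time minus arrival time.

17

Schedule: | A 0-3 | B 3-8 | D 8-17 | C 17-27 |
Completion: A=3  B=8  C=27  D=17
Turnaround (C−A): A=3  B=8  C=27  D=17
Response(C) = first start − arrival = 17 − 0 = 17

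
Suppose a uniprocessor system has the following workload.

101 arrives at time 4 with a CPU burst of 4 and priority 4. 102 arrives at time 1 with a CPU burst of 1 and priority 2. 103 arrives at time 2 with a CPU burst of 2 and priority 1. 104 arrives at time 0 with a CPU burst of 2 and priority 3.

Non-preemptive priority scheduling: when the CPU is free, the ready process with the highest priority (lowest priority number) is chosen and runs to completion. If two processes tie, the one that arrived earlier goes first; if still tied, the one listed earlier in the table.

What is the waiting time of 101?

1

Schedule: | 104 0-2 | 103 2-4 | 102 4-5 | 101 5-9 |
Completion: 101=9  102=5  103=4  104=2
Turnaround (C−A): 101=5  102=4  103=2  104=2
Waiting(101) = turnaround − burst = 5 − 4 = 1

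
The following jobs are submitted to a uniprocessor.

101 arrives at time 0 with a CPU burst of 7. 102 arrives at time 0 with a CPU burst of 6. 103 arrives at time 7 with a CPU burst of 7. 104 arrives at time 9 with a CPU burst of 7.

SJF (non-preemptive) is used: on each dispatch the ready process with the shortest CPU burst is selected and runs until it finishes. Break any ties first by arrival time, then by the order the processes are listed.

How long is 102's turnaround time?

6

Gantt: | 102 0-6 | 101 6-13 | 103 13-20 | 104 20-27 |
Completion: 101=13  102=6  103=20  104=27
Turnaround (C−A): 101=13  102=6  103=13  104=18
Turnaround(102) = completion − arrival = 6 − 0 = 6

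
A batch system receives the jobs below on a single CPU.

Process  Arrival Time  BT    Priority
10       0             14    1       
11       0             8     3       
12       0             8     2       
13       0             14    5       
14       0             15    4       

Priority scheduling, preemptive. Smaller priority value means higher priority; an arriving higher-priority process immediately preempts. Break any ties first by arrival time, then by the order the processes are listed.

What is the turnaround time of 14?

Timeline: | 10 0-14 | 12 14-22 | 11 22-30 | 14 30-45 | 13 45-59 |
Completion: 10=14  11=30  12=22  13=59  14=45
Turnaround (C−A): 10=14  11=30  12=22  13=59  14=45
Turnaround(14) = completion − arrival = 45 − 0 = 45

45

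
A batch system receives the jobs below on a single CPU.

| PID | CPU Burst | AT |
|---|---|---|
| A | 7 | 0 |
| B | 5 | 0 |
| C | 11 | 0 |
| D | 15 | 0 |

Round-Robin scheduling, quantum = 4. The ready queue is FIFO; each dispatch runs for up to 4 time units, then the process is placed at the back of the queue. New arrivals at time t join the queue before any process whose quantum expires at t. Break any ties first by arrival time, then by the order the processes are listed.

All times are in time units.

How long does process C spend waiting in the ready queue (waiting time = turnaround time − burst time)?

20

Timeline: | A 0-4 | B 4-8 | C 8-12 | D 12-16 | A 16-19 | B 19-20 | C 20-24 | D 24-28 | C 28-31 | D 31-38 |
Completion: A=19  B=20  C=31  D=38
Waiting(C) = turnaround − burst = 31 − 11 = 20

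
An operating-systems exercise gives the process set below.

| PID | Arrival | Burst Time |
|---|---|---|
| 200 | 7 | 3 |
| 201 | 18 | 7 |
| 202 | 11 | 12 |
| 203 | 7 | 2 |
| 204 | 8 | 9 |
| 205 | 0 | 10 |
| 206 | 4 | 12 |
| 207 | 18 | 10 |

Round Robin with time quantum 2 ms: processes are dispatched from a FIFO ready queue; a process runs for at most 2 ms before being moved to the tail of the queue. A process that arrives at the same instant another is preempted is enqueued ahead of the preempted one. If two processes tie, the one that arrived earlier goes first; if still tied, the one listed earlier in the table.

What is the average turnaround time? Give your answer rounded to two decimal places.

Gantt: | 205 0-4 | 206 4-6 | 205 6-8 | 206 8-10 | 200 10-12 | 203 12-14 | 204 14-16 | 205 16-18 | 206 18-20 | 202 20-22 | 200 22-23 | 204 23-25 | 201 25-27 | 207 27-29 | 205 29-31 | 206 31-33 | 202 33-35 | 204 35-37 | 201 37-39 | 207 39-41 | 206 41-43 | 202 43-45 | 204 45-47 | 201 47-49 | 207 49-51 | 206 51-53 | 202 53-55 | 204 55-56 | 201 56-57 | 207 57-59 | 202 59-61 | 207 61-63 | 202 63-65 |
Completion: 200=23  201=57  202=65  203=14  204=56  205=31  206=53  207=63
Turnaround (C−A): 200=16  201=39  202=54  203=7  204=48  205=31  206=49  207=45
Turnaround times: 200=16, 201=39, 202=54, 203=7, 204=48, 205=31, 206=49, 207=45
Average turnaround = (16+39+54+7+48+31+49+45) / 8 = 289/8 = 36.13

36.13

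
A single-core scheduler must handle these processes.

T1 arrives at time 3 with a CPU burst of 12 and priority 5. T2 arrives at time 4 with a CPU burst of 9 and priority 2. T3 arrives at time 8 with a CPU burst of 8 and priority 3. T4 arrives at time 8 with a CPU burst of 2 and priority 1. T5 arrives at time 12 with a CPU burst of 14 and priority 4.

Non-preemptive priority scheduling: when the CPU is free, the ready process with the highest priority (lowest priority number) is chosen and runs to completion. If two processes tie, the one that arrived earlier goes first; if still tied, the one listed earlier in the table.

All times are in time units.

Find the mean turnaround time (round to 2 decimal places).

Timeline: | idle 0-3 | T1 3-15 | T4 15-17 | T2 17-26 | T3 26-34 | T5 34-48 |
Completion: T1=15  T2=26  T3=34  T4=17  T5=48
Turnaround times: T1=12, T2=22, T3=26, T4=9, T5=36
Average turnaround = (12+22+26+9+36) / 5 = 105/5 = 21.00

21.00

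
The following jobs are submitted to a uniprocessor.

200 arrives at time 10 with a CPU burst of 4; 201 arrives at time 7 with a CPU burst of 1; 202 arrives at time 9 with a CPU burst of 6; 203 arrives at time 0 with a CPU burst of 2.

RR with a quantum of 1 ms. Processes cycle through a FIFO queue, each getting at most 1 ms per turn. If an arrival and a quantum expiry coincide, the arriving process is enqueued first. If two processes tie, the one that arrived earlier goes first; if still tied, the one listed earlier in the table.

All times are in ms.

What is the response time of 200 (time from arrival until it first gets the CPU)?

Timeline: | 203 0-2 | idle 2-7 | 201 7-8 | idle 8-9 | 202 9-10 | 200 10-11 | 202 11-12 | 200 12-13 | 202 13-14 | 200 14-15 | 202 15-16 | 200 16-17 | 202 17-19 |
Completion: 200=17  201=8  202=19  203=2
Turnaround (C−A): 200=7  201=1  202=10  203=2
Response(200) = first start − arrival = 10 − 10 = 0

0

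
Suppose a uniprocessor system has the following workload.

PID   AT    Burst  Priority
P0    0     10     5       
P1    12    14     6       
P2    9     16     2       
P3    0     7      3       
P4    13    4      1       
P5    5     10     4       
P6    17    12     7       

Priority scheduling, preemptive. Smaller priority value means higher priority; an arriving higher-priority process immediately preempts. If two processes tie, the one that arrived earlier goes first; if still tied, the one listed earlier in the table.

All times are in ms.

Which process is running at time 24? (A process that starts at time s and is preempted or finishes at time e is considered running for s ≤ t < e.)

P2

Schedule: | P3 0-7 | P5 7-9 | P2 9-13 | P4 13-17 | P2 17-29 | P5 29-37 | P0 37-47 | P1 47-61 | P6 61-73 |
Completion: P0=47  P1=61  P2=29  P3=7  P4=17  P5=37  P6=73
Turnaround (C−A): P0=47  P1=49  P2=20  P3=7  P4=4  P5=32  P6=56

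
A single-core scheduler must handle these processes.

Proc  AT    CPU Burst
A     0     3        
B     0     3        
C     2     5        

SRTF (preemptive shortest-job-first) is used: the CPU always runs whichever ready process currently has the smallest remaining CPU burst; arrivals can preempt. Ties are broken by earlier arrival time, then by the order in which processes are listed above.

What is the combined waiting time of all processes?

Timeline: | A 0-3 | B 3-6 | C 6-11 |
Completion: A=3  B=6  C=11
Waiting = turnaround − burst: A=0, B=3, C=4
Total waiting = 0 + 3 + 4 = 7

7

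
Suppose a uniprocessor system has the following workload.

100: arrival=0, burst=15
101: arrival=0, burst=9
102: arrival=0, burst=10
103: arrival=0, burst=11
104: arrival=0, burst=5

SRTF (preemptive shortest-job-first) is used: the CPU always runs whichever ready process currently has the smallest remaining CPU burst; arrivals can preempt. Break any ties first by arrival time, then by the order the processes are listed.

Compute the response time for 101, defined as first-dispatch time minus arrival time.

Timeline: | 104 0-5 | 101 5-14 | 102 14-24 | 103 24-35 | 100 35-50 |
Completion: 100=50  101=14  102=24  103=35  104=5
Turnaround (C−A): 100=50  101=14  102=24  103=35  104=5
Response(101) = first start − arrival = 5 − 0 = 5

5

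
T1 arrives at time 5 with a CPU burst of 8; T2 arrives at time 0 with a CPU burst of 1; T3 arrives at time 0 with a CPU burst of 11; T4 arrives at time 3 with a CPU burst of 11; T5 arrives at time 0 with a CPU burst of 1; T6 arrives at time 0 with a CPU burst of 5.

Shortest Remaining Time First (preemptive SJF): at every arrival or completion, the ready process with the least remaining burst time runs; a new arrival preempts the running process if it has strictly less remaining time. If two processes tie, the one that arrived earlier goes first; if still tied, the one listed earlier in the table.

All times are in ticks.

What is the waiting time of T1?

Timeline: | T2 0-1 | T5 1-2 | T6 2-7 | T1 7-15 | T3 15-26 | T4 26-37 |
Completion: T1=15  T2=1  T3=26  T4=37  T5=2  T6=7
Waiting(T1) = turnaround − burst = 10 − 8 = 2

2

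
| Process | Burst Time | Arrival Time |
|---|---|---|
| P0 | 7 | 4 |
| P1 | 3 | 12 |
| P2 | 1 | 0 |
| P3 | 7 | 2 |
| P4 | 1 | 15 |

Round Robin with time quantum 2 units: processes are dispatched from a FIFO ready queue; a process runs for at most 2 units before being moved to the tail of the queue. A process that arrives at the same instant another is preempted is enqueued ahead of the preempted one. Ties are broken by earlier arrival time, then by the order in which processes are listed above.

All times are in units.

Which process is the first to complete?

P2

Schedule: | P2 0-1 | idle 1-2 | P3 2-4 | P0 4-6 | P3 6-8 | P0 8-10 | P3 10-12 | P0 12-14 | P1 14-16 | P3 16-17 | P0 17-18 | P4 18-19 | P1 19-20 |
Completion: P0=18  P1=20  P2=1  P3=17  P4=19
Turnaround (C−A): P0=14  P1=8  P2=1  P3=15  P4=4
Finish order: P2 → P3 → P0 → P4 → P1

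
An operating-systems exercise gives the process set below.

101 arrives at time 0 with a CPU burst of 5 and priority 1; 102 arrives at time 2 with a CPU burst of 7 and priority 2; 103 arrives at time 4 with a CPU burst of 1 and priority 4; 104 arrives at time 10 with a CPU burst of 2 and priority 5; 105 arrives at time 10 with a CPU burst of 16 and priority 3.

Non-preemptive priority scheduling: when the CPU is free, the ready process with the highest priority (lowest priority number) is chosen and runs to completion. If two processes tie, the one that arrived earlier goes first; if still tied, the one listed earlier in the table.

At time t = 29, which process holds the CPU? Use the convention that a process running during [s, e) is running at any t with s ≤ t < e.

Timeline: | 101 0-5 | 102 5-12 | 105 12-28 | 103 28-29 | 104 29-31 |
Completion: 101=5  102=12  103=29  104=31  105=28
Turnaround (C−A): 101=5  102=10  103=25  104=21  105=18

104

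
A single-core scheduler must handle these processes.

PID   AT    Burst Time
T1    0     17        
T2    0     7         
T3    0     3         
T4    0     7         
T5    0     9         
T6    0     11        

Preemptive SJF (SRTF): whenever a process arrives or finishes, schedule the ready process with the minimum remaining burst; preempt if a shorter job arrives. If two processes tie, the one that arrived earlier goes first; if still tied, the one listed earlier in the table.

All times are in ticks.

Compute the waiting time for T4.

Schedule: | T3 0-3 | T2 3-10 | T4 10-17 | T5 17-26 | T6 26-37 | T1 37-54 |
Completion: T1=54  T2=10  T3=3  T4=17  T5=26  T6=37
Waiting(T4) = turnaround − burst = 17 − 7 = 10

10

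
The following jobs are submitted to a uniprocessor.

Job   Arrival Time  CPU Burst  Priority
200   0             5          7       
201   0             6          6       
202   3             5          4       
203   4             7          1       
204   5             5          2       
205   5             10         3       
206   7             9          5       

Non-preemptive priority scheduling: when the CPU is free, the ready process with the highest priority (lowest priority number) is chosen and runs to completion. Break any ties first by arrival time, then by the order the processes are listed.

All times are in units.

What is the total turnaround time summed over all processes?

163

Schedule: | 201 0-6 | 203 6-13 | 204 13-18 | 205 18-28 | 202 28-33 | 206 33-42 | 200 42-47 |
Completion: 200=47  201=6  202=33  203=13  204=18  205=28  206=42
Turnaround = completion − arrival: 200=47, 201=6, 202=30, 203=9, 204=13, 205=23, 206=35
Total turnaround = 47 + 6 + 30 + 9 + 13 + 23 + 35 = 163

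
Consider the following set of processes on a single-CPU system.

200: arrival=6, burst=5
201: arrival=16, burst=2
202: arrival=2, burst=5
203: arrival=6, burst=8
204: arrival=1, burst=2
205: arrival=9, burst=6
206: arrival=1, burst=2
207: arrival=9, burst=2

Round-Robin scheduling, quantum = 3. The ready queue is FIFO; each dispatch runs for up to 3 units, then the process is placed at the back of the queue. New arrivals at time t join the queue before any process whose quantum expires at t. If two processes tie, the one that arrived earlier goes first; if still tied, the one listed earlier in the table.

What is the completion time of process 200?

23

Timeline: | idle 0-1 | 204 1-3 | 206 3-5 | 202 5-8 | 200 8-11 | 203 11-14 | 202 14-16 | 205 16-19 | 207 19-21 | 200 21-23 | 203 23-26 | 201 26-28 | 205 28-31 | 203 31-33 |
Completion: 200=23  201=28  202=16  203=33  204=3  205=31  206=5  207=21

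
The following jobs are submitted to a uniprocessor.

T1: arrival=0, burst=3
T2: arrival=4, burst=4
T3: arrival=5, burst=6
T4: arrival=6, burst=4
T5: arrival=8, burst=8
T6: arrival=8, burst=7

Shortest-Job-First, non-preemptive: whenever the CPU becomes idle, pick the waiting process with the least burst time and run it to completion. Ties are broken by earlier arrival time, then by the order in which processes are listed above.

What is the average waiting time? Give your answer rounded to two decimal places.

Timeline: | T1 0-3 | idle 3-4 | T2 4-8 | T4 8-12 | T3 12-18 | T6 18-25 | T5 25-33 |
Completion: T1=3  T2=8  T3=18  T4=12  T5=33  T6=25
Waiting times: T1=0, T2=0, T3=7, T4=2, T5=17, T6=10
Average waiting = (0+0+7+2+17+10) / 6 = 36/6 = 6.00

6.00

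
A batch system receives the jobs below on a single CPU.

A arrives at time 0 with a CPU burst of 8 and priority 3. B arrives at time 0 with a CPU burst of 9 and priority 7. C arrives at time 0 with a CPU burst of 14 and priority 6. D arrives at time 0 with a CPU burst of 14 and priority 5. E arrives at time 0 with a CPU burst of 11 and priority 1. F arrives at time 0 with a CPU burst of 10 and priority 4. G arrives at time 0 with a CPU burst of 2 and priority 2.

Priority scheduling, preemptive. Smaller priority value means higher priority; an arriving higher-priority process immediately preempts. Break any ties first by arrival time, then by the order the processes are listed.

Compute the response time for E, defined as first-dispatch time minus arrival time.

Schedule: | E 0-11 | G 11-13 | A 13-21 | F 21-31 | D 31-45 | C 45-59 | B 59-68 |
Completion: A=21  B=68  C=59  D=45  E=11  F=31  G=13
Response(E) = first start − arrival = 0 − 0 = 0

0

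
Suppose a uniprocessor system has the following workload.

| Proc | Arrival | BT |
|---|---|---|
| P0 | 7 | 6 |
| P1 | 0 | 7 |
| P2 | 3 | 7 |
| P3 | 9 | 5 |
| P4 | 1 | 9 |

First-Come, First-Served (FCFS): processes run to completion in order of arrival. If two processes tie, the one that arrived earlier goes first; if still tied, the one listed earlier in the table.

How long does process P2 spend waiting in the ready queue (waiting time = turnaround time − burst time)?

Timeline: | P1 0-7 | P4 7-16 | P2 16-23 | P0 23-29 | P3 29-34 |
Completion: P0=29  P1=7  P2=23  P3=34  P4=16
Turnaround (C−A): P0=22  P1=7  P2=20  P3=25  P4=15
Waiting(P2) = turnaround − burst = 20 − 7 = 13

13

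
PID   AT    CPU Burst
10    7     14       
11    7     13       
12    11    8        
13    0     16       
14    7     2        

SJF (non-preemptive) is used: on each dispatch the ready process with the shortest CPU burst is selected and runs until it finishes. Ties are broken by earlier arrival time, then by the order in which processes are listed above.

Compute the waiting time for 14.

Gantt: | 13 0-16 | 14 16-18 | 12 18-26 | 11 26-39 | 10 39-53 |
Completion: 10=53  11=39  12=26  13=16  14=18
Waiting(14) = turnaround − burst = 11 − 2 = 9

9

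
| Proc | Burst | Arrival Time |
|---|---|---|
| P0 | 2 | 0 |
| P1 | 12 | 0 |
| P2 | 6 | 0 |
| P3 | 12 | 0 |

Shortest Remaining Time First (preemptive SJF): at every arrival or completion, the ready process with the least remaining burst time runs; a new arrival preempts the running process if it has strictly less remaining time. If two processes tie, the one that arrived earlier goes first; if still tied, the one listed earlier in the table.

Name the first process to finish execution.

P0

Timeline: | P0 0-2 | P2 2-8 | P1 8-20 | P3 20-32 |
Completion: P0=2  P1=20  P2=8  P3=32
Finish order: P0 → P2 → P1 → P3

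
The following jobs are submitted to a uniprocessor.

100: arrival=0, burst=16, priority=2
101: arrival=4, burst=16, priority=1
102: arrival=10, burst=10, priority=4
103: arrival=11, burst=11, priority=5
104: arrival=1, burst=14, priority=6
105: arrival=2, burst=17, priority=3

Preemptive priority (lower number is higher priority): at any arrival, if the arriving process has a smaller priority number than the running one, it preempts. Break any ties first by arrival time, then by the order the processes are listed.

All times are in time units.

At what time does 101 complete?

Timeline: | 100 0-4 | 101 4-20 | 100 20-32 | 105 32-49 | 102 49-59 | 103 59-70 | 104 70-84 |
Completion: 100=32  101=20  102=59  103=70  104=84  105=49

20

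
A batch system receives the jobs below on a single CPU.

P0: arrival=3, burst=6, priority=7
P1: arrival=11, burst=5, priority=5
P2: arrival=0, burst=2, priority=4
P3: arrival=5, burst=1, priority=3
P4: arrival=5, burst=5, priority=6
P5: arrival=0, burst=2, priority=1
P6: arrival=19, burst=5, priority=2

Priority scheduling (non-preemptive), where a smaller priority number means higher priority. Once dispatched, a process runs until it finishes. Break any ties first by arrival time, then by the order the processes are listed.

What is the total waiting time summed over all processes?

Timeline: | P5 0-2 | P2 2-4 | P0 4-10 | P3 10-11 | P1 11-16 | P4 16-21 | P6 21-26 |
Completion: P0=10  P1=16  P2=4  P3=11  P4=21  P5=2  P6=26
Turnaround (C−A): P0=7  P1=5  P2=4  P3=6  P4=16  P5=2  P6=7
Waiting = turnaround − burst: P0=1, P1=0, P2=2, P3=5, P4=11, P5=0, P6=2
Total waiting = 1 + 0 + 2 + 5 + 11 + 0 + 2 = 21

21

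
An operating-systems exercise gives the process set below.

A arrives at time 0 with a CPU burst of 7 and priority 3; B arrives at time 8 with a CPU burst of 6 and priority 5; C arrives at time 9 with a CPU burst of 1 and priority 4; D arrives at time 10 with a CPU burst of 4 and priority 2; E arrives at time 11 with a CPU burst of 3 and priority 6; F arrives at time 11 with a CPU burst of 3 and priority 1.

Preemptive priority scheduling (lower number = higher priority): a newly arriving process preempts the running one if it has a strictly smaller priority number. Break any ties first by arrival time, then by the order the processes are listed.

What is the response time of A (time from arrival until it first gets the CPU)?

0

Schedule: | A 0-7 | idle 7-8 | B 8-9 | C 9-10 | D 10-11 | F 11-14 | D 14-17 | B 17-22 | E 22-25 |
Completion: A=7  B=22  C=10  D=17  E=25  F=14
Turnaround (C−A): A=7  B=14  C=1  D=7  E=14  F=3
Response(A) = first start − arrival = 0 − 0 = 0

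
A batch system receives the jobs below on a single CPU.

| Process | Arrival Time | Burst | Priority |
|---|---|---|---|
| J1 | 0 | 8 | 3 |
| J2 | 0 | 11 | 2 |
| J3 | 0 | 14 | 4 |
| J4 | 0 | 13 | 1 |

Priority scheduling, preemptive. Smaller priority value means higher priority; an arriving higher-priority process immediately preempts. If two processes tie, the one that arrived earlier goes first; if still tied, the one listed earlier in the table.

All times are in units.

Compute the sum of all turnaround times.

Timeline: | J4 0-13 | J2 13-24 | J1 24-32 | J3 32-46 |
Completion: J1=32  J2=24  J3=46  J4=13
Turnaround (C−A): J1=32  J2=24  J3=46  J4=13
Turnaround = completion − arrival: J1=32, J2=24, J3=46, J4=13
Total turnaround = 32 + 24 + 46 + 13 = 115

115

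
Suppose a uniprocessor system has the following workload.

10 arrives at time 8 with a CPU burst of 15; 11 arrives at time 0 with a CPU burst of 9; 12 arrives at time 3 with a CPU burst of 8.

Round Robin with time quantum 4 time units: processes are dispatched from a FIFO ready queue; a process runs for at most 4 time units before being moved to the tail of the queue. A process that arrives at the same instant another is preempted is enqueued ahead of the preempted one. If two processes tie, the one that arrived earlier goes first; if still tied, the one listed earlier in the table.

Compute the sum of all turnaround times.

62

Gantt: | 11 0-4 | 12 4-8 | 11 8-12 | 10 12-16 | 12 16-20 | 11 20-21 | 10 21-32 |
Completion: 10=32  11=21  12=20
Turnaround (C−A): 10=24  11=21  12=17
Turnaround = completion − arrival: 10=24, 11=21, 12=17
Total turnaround = 24 + 21 + 17 = 62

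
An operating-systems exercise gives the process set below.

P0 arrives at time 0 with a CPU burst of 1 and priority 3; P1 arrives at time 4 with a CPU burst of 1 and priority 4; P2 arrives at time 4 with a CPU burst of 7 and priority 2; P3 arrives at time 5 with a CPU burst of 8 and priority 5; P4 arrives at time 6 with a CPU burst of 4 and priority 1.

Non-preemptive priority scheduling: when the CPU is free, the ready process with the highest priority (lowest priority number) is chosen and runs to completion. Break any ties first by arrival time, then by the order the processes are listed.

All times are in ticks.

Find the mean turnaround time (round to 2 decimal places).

9.60

Timeline: | P0 0-1 | idle 1-4 | P2 4-11 | P4 11-15 | P1 15-16 | P3 16-24 |
Completion: P0=1  P1=16  P2=11  P3=24  P4=15
Turnaround times: P0=1, P1=12, P2=7, P3=19, P4=9
Average turnaround = (1+12+7+19+9) / 5 = 48/5 = 9.60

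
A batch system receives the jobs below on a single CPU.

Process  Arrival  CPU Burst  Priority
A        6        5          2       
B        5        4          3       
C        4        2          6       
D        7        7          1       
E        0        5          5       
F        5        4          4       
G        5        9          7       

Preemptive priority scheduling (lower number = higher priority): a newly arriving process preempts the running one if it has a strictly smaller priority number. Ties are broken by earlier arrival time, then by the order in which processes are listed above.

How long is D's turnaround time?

Schedule: | E 0-5 | B 5-6 | A 6-7 | D 7-14 | A 14-18 | B 18-21 | F 21-25 | C 25-27 | G 27-36 |
Completion: A=18  B=21  C=27  D=14  E=5  F=25  G=36
Turnaround (C−A): A=12  B=16  C=23  D=7  E=5  F=20  G=31
Turnaround(D) = completion − arrival = 14 − 7 = 7

7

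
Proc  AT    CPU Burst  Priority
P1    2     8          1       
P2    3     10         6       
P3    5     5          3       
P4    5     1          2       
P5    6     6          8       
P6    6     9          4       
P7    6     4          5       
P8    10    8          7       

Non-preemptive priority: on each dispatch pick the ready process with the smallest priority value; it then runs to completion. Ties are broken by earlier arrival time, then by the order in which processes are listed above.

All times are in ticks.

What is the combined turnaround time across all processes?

187

Gantt: | idle 0-2 | P1 2-10 | P4 10-11 | P3 11-16 | P6 16-25 | P7 25-29 | P2 29-39 | P8 39-47 | P5 47-53 |
Completion: P1=10  P2=39  P3=16  P4=11  P5=53  P6=25  P7=29  P8=47
Turnaround (C−A): P1=8  P2=36  P3=11  P4=6  P5=47  P6=19  P7=23  P8=37
Turnaround = completion − arrival: P1=8, P2=36, P3=11, P4=6, P5=47, P6=19, P7=23, P8=37
Total turnaround = 8 + 36 + 11 + 6 + 47 + 19 + 23 + 37 = 187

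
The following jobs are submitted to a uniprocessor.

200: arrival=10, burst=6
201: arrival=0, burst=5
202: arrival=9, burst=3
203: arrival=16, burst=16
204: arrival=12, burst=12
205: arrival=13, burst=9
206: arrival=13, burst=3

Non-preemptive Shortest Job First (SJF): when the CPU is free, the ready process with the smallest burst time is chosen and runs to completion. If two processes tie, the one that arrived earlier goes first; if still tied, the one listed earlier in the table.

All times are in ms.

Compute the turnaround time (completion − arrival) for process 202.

3

Schedule: | 201 0-5 | idle 5-9 | 202 9-12 | 200 12-18 | 206 18-21 | 205 21-30 | 204 30-42 | 203 42-58 |
Completion: 200=18  201=5  202=12  203=58  204=42  205=30  206=21
Turnaround(202) = completion − arrival = 12 − 9 = 3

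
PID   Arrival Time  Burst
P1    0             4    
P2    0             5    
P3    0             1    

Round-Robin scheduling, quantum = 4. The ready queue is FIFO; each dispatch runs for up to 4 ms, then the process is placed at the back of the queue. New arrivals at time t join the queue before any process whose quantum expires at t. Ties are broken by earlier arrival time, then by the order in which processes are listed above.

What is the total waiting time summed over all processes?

Gantt: | P1 0-4 | P2 4-8 | P3 8-9 | P2 9-10 |
Completion: P1=4  P2=10  P3=9
Turnaround (C−A): P1=4  P2=10  P3=9
Waiting = turnaround − burst: P1=0, P2=5, P3=8
Total waiting = 0 + 5 + 8 = 13

13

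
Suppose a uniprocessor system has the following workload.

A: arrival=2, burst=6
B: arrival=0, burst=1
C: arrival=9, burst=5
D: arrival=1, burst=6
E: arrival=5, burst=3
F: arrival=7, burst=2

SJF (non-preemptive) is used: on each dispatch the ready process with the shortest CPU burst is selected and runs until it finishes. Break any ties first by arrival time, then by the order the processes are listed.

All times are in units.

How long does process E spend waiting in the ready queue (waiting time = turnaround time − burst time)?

4

Schedule: | B 0-1 | D 1-7 | F 7-9 | E 9-12 | C 12-17 | A 17-23 |
Completion: A=23  B=1  C=17  D=7  E=12  F=9
Waiting(E) = turnaround − burst = 7 − 3 = 4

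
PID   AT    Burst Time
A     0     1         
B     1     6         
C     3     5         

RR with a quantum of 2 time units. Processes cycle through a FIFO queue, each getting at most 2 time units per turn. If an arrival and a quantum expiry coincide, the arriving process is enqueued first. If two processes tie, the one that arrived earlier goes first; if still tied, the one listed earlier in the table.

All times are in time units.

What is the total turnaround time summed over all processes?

Timeline: | A 0-1 | B 1-3 | C 3-5 | B 5-7 | C 7-9 | B 9-11 | C 11-12 |
Completion: A=1  B=11  C=12
Turnaround = completion − arrival: A=1, B=10, C=9
Total turnaround = 1 + 10 + 9 = 20

20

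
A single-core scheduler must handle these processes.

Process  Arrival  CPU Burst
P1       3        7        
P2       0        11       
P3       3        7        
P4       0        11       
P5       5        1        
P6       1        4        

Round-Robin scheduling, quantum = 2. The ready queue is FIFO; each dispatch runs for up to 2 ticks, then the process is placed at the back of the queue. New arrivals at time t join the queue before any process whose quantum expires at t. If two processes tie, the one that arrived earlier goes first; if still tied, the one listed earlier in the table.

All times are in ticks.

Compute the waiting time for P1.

Schedule: | P2 0-2 | P4 2-4 | P6 4-6 | P2 6-8 | P1 8-10 | P3 10-12 | P4 12-14 | P5 14-15 | P6 15-17 | P2 17-19 | P1 19-21 | P3 21-23 | P4 23-25 | P2 25-27 | P1 27-29 | P3 29-31 | P4 31-33 | P2 33-35 | P1 35-36 | P3 36-37 | P4 37-39 | P2 39-40 | P4 40-41 |
Completion: P1=36  P2=40  P3=37  P4=41  P5=15  P6=17
Turnaround (C−A): P1=33  P2=40  P3=34  P4=41  P5=10  P6=16
Waiting(P1) = turnaround − burst = 33 − 7 = 26

26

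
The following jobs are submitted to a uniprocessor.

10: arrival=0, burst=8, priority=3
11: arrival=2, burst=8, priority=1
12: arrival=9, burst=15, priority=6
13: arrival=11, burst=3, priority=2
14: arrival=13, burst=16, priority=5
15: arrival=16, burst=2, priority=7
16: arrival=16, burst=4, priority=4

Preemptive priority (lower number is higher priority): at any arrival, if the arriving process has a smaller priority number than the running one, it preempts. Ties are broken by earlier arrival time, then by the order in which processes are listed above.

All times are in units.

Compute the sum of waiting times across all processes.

Schedule: | 10 0-2 | 11 2-10 | 10 10-11 | 13 11-14 | 10 14-19 | 16 19-23 | 14 23-39 | 12 39-54 | 15 54-56 |
Completion: 10=19  11=10  12=54  13=14  14=39  15=56  16=23
Turnaround (C−A): 10=19  11=8  12=45  13=3  14=26  15=40  16=7
Waiting = turnaround − burst: 10=11, 11=0, 12=30, 13=0, 14=10, 15=38, 16=3
Total waiting = 11 + 0 + 30 + 0 + 10 + 38 + 3 = 92

92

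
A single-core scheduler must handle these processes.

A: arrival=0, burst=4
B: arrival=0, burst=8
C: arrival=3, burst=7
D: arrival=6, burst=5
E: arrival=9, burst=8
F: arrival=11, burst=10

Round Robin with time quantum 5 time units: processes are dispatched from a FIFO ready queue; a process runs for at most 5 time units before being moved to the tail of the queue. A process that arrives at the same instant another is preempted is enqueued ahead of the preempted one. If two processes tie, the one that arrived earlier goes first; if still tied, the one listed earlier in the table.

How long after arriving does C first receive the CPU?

Gantt: | A 0-4 | B 4-9 | C 9-14 | D 14-19 | E 19-24 | B 24-27 | F 27-32 | C 32-34 | E 34-37 | F 37-42 |
Completion: A=4  B=27  C=34  D=19  E=37  F=42
Response(C) = first start − arrival = 9 − 3 = 6

6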